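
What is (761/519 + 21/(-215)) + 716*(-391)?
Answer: -31238737544/111585 ≈ -2.7995e+5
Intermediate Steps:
(761/519 + 21/(-215)) + 716*(-391) = (761*(1/519) + 21*(-1/215)) - 279956 = (761/519 - 21/215) - 279956 = 152716/111585 - 279956 = -31238737544/111585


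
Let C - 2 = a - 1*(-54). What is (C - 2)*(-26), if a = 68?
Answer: -3172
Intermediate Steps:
C = 124 (C = 2 + (68 - 1*(-54)) = 2 + (68 + 54) = 2 + 122 = 124)
(C - 2)*(-26) = (124 - 2)*(-26) = 122*(-26) = -3172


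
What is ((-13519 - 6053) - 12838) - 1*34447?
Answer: -66857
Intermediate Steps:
((-13519 - 6053) - 12838) - 1*34447 = (-19572 - 12838) - 34447 = -32410 - 34447 = -66857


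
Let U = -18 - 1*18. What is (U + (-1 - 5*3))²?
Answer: 2704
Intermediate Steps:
U = -36 (U = -18 - 18 = -36)
(U + (-1 - 5*3))² = (-36 + (-1 - 5*3))² = (-36 + (-1 - 15))² = (-36 - 16)² = (-52)² = 2704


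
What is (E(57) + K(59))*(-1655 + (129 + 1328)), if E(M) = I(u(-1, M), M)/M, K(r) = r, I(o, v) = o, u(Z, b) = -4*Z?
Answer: -222222/19 ≈ -11696.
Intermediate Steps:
E(M) = 4/M (E(M) = (-4*(-1))/M = 4/M)
(E(57) + K(59))*(-1655 + (129 + 1328)) = (4/57 + 59)*(-1655 + (129 + 1328)) = (4*(1/57) + 59)*(-1655 + 1457) = (4/57 + 59)*(-198) = (3367/57)*(-198) = -222222/19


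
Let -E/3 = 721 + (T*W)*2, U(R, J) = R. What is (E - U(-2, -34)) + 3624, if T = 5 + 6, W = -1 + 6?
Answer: 1133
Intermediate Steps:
W = 5
T = 11
E = -2493 (E = -3*(721 + (11*5)*2) = -3*(721 + 55*2) = -3*(721 + 110) = -3*831 = -2493)
(E - U(-2, -34)) + 3624 = (-2493 - 1*(-2)) + 3624 = (-2493 + 2) + 3624 = -2491 + 3624 = 1133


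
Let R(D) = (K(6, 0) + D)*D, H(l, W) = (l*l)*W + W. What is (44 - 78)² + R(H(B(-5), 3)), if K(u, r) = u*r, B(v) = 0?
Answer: 1165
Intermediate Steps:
K(u, r) = r*u
H(l, W) = W + W*l² (H(l, W) = l²*W + W = W*l² + W = W + W*l²)
R(D) = D² (R(D) = (0*6 + D)*D = (0 + D)*D = D*D = D²)
(44 - 78)² + R(H(B(-5), 3)) = (44 - 78)² + (3*(1 + 0²))² = (-34)² + (3*(1 + 0))² = 1156 + (3*1)² = 1156 + 3² = 1156 + 9 = 1165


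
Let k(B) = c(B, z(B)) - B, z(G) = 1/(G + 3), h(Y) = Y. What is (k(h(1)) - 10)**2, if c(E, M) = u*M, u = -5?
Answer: 2401/16 ≈ 150.06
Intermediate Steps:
z(G) = 1/(3 + G)
c(E, M) = -5*M
k(B) = -B - 5/(3 + B) (k(B) = -5/(3 + B) - B = -B - 5/(3 + B))
(k(h(1)) - 10)**2 = ((-5 - 1*1*(3 + 1))/(3 + 1) - 10)**2 = ((-5 - 1*1*4)/4 - 10)**2 = ((-5 - 4)/4 - 10)**2 = ((1/4)*(-9) - 10)**2 = (-9/4 - 10)**2 = (-49/4)**2 = 2401/16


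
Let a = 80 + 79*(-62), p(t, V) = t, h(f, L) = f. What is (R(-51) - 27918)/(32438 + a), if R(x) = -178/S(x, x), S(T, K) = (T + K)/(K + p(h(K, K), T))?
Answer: -7024/6905 ≈ -1.0172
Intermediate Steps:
a = -4818 (a = 80 - 4898 = -4818)
S(T, K) = (K + T)/(2*K) (S(T, K) = (T + K)/(K + K) = (K + T)/((2*K)) = (K + T)*(1/(2*K)) = (K + T)/(2*K))
R(x) = -178 (R(x) = -178*2*x/(x + x) = -178/((2*x)/(2*x)) = -178/1 = -178*1 = -178)
(R(-51) - 27918)/(32438 + a) = (-178 - 27918)/(32438 - 4818) = -28096/27620 = -28096*1/27620 = -7024/6905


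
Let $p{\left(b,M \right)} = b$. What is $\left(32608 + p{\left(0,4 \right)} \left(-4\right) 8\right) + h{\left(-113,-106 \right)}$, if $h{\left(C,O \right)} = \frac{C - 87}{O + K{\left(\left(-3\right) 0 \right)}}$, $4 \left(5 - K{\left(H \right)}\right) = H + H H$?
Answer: $\frac{3293608}{101} \approx 32610.0$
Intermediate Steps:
$K{\left(H \right)} = 5 - \frac{H}{4} - \frac{H^{2}}{4}$ ($K{\left(H \right)} = 5 - \frac{H + H H}{4} = 5 - \frac{H + H^{2}}{4} = 5 - \left(\frac{H}{4} + \frac{H^{2}}{4}\right) = 5 - \frac{H}{4} - \frac{H^{2}}{4}$)
$h{\left(C,O \right)} = \frac{-87 + C}{5 + O}$ ($h{\left(C,O \right)} = \frac{C - 87}{O - \left(-5 + 0 + \frac{1}{4} \left(-3\right) 0\right)} = \frac{-87 + C}{O - \left(-5 + \frac{0^{2}}{4}\right)} = \frac{-87 + C}{O + \left(5 + 0 - 0\right)} = \frac{-87 + C}{O + \left(5 + 0 + 0\right)} = \frac{-87 + C}{O + 5} = \frac{-87 + C}{5 + O}$)
$\left(32608 + p{\left(0,4 \right)} \left(-4\right) 8\right) + h{\left(-113,-106 \right)} = \left(32608 + 0 \left(-4\right) 8\right) + \frac{-87 - 113}{5 - 106} = \left(32608 + 0 \cdot 8\right) + \frac{1}{-101} \left(-200\right) = \left(32608 + 0\right) - - \frac{200}{101} = 32608 + \frac{200}{101} = \frac{3293608}{101}$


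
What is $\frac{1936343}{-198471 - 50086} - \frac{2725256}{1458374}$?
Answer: $- \frac{1750646870937}{181244533159} \approx -9.659$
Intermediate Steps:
$\frac{1936343}{-198471 - 50086} - \frac{2725256}{1458374} = \frac{1936343}{-248557} - \frac{1362628}{729187} = 1936343 \left(- \frac{1}{248557}\right) - \frac{1362628}{729187} = - \frac{1936343}{248557} - \frac{1362628}{729187} = - \frac{1750646870937}{181244533159}$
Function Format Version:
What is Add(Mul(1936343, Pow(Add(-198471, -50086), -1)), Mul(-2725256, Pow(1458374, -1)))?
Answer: Rational(-1750646870937, 181244533159) ≈ -9.6590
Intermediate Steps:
Add(Mul(1936343, Pow(Add(-198471, -50086), -1)), Mul(-2725256, Pow(1458374, -1))) = Add(Mul(1936343, Pow(-248557, -1)), Mul(-2725256, Rational(1, 1458374))) = Add(Mul(1936343, Rational(-1, 248557)), Rational(-1362628, 729187)) = Add(Rational(-1936343, 248557), Rational(-1362628, 729187)) = Rational(-1750646870937, 181244533159)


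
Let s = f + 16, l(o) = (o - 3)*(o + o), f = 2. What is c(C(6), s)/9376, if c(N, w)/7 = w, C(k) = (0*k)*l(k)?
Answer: 63/4688 ≈ 0.013439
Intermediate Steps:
l(o) = 2*o*(-3 + o) (l(o) = (-3 + o)*(2*o) = 2*o*(-3 + o))
C(k) = 0 (C(k) = (0*k)*(2*k*(-3 + k)) = 0*(2*k*(-3 + k)) = 0)
s = 18 (s = 2 + 16 = 18)
c(N, w) = 7*w
c(C(6), s)/9376 = (7*18)/9376 = 126*(1/9376) = 63/4688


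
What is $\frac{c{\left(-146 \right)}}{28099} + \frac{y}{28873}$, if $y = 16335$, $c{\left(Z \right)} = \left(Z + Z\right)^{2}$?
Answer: $\frac{2920824637}{811302427} \approx 3.6002$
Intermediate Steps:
$c{\left(Z \right)} = 4 Z^{2}$ ($c{\left(Z \right)} = \left(2 Z\right)^{2} = 4 Z^{2}$)
$\frac{c{\left(-146 \right)}}{28099} + \frac{y}{28873} = \frac{4 \left(-146\right)^{2}}{28099} + \frac{16335}{28873} = 4 \cdot 21316 \cdot \frac{1}{28099} + 16335 \cdot \frac{1}{28873} = 85264 \cdot \frac{1}{28099} + \frac{16335}{28873} = \frac{85264}{28099} + \frac{16335}{28873} = \frac{2920824637}{811302427}$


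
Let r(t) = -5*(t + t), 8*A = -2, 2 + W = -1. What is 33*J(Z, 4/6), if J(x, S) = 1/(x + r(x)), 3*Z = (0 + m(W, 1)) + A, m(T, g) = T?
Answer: 44/13 ≈ 3.3846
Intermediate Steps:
W = -3 (W = -2 - 1 = -3)
A = -1/4 (A = (1/8)*(-2) = -1/4 ≈ -0.25000)
r(t) = -10*t
Z = -13/12 (Z = ((0 - 3) - 1/4)/3 = (-3 - 1/4)/3 = (1/3)*(-13/4) = -13/12 ≈ -1.0833)
J(x, S) = -1/(9*x) (J(x, S) = 1/(x - 10*x) = 1/(-9*x) = -1/(9*x))
33*J(Z, 4/6) = 33*(-1/(9*(-13/12))) = 33*(-1/9*(-12/13)) = 33*(4/39) = 44/13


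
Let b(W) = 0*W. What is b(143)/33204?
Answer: 0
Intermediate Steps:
b(W) = 0
b(143)/33204 = 0/33204 = 0*(1/33204) = 0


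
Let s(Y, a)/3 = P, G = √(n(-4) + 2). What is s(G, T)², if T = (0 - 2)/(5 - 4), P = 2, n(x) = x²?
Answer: 36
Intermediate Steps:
G = 3*√2 (G = √((-4)² + 2) = √(16 + 2) = √18 = 3*√2 ≈ 4.2426)
T = -2 (T = -2/1 = -2*1 = -2)
s(Y, a) = 6 (s(Y, a) = 3*2 = 6)
s(G, T)² = 6² = 36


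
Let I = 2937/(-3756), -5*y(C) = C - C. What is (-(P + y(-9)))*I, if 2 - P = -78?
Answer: 19580/313 ≈ 62.556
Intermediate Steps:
P = 80 (P = 2 - 1*(-78) = 2 + 78 = 80)
y(C) = 0 (y(C) = -(C - C)/5 = -⅕*0 = 0)
I = -979/1252 (I = 2937*(-1/3756) = -979/1252 ≈ -0.78195)
(-(P + y(-9)))*I = -(80 + 0)*(-979/1252) = -1*80*(-979/1252) = -80*(-979/1252) = 19580/313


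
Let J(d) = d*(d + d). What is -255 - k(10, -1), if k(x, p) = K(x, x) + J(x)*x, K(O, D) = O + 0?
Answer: -2265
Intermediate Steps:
J(d) = 2*d² (J(d) = d*(2*d) = 2*d²)
K(O, D) = O
k(x, p) = x + 2*x³ (k(x, p) = x + (2*x²)*x = x + 2*x³)
-255 - k(10, -1) = -255 - (10 + 2*10³) = -255 - (10 + 2*1000) = -255 - (10 + 2000) = -255 - 1*2010 = -255 - 2010 = -2265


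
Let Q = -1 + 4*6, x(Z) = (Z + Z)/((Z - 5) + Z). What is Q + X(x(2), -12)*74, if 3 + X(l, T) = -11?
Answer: -1013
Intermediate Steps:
x(Z) = 2*Z/(-5 + 2*Z) (x(Z) = (2*Z)/((-5 + Z) + Z) = (2*Z)/(-5 + 2*Z) = 2*Z/(-5 + 2*Z))
X(l, T) = -14 (X(l, T) = -3 - 11 = -14)
Q = 23 (Q = -1 + 24 = 23)
Q + X(x(2), -12)*74 = 23 - 14*74 = 23 - 1036 = -1013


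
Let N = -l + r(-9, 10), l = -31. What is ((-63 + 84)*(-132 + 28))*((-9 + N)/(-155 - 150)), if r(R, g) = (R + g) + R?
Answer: 30576/305 ≈ 100.25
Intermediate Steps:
r(R, g) = g + 2*R
N = 23 (N = -1*(-31) + (10 + 2*(-9)) = 31 + (10 - 18) = 31 - 8 = 23)
((-63 + 84)*(-132 + 28))*((-9 + N)/(-155 - 150)) = ((-63 + 84)*(-132 + 28))*((-9 + 23)/(-155 - 150)) = (21*(-104))*(14/(-305)) = -30576*(-1)/305 = -2184*(-14/305) = 30576/305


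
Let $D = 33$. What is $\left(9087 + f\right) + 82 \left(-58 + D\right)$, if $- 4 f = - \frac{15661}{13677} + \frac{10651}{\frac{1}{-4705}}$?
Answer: $\frac{171444970348}{13677} \approx 1.2535 \cdot 10^{7}$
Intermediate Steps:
$f = \frac{171348725299}{13677}$ ($f = - \frac{- \frac{15661}{13677} + \frac{10651}{\frac{1}{-4705}}}{4} = - \frac{\left(-15661\right) \frac{1}{13677} + \frac{10651}{- \frac{1}{4705}}}{4} = - \frac{- \frac{15661}{13677} + 10651 \left(-4705\right)}{4} = - \frac{- \frac{15661}{13677} - 50112955}{4} = \left(- \frac{1}{4}\right) \left(- \frac{685394901196}{13677}\right) = \frac{171348725299}{13677} \approx 1.2528 \cdot 10^{7}$)
$\left(9087 + f\right) + 82 \left(-58 + D\right) = \left(9087 + \frac{171348725299}{13677}\right) + 82 \left(-58 + 33\right) = \frac{171473008198}{13677} + 82 \left(-25\right) = \frac{171473008198}{13677} - 2050 = \frac{171444970348}{13677}$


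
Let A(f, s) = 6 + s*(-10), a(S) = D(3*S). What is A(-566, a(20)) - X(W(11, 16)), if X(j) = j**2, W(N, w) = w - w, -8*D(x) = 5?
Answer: 49/4 ≈ 12.250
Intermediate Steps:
D(x) = -5/8 (D(x) = -1/8*5 = -5/8)
a(S) = -5/8
W(N, w) = 0
A(f, s) = 6 - 10*s
A(-566, a(20)) - X(W(11, 16)) = (6 - 10*(-5/8)) - 1*0**2 = (6 + 25/4) - 1*0 = 49/4 + 0 = 49/4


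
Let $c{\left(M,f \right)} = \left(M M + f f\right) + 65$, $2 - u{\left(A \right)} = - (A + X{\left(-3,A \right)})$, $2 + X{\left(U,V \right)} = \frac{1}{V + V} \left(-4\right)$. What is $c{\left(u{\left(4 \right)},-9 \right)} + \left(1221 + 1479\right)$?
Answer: $\frac{11433}{4} \approx 2858.3$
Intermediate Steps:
$X{\left(U,V \right)} = -2 - \frac{2}{V}$ ($X{\left(U,V \right)} = -2 + \frac{1}{V + V} \left(-4\right) = -2 + \frac{1}{2 V} \left(-4\right) = -2 - \frac{2}{V}$)
$u{\left(A \right)} = A - \frac{2}{A}$ ($u{\left(A \right)} = 2 - - (A - \left(2 + \frac{2}{A}\right)) = 2 - - (-2 + A - \frac{2}{A}) = 2 - \left(2 - A + \frac{2}{A}\right) = A - \frac{2}{A}$)
$c{\left(M,f \right)} = 65 + M^{2} + f^{2}$ ($c{\left(M,f \right)} = \left(M^{2} + f^{2}\right) + 65 = 65 + M^{2} + f^{2}$)
$c{\left(u{\left(4 \right)},-9 \right)} + \left(1221 + 1479\right) = \left(65 + \left(4 - \frac{2}{4}\right)^{2} + \left(-9\right)^{2}\right) + \left(1221 + 1479\right) = \left(65 + \left(4 - \frac{1}{2}\right)^{2} + 81\right) + 2700 = \left(65 + \left(\frac{7}{2}\right)^{2} + 81\right) + 2700 = \left(65 + \frac{49}{4} + 81\right) + 2700 = \frac{633}{4} + 2700 = \frac{11433}{4}$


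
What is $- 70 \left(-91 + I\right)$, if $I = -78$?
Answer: $11830$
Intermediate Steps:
$- 70 \left(-91 + I\right) = - 70 \left(-91 - 78\right) = \left(-70\right) \left(-169\right) = 11830$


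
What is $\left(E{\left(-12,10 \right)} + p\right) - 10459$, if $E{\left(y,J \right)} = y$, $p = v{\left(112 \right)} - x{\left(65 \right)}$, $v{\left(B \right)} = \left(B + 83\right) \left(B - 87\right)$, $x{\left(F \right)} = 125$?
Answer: $-5721$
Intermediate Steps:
$v{\left(B \right)} = \left(-87 + B\right) \left(83 + B\right)$ ($v{\left(B \right)} = \left(83 + B\right) \left(-87 + B\right) = \left(-87 + B\right) \left(83 + B\right)$)
$p = 4750$ ($p = \left(-7221 + 112^{2} - 448\right) - 125 = \left(-7221 + 12544 - 448\right) - 125 = 4875 - 125 = 4750$)
$\left(E{\left(-12,10 \right)} + p\right) - 10459 = \left(-12 + 4750\right) - 10459 = 4738 - 10459 = -5721$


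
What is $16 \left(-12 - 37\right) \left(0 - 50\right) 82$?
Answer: $3214400$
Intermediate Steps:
$16 \left(-12 - 37\right) \left(0 - 50\right) 82 = 16 \left(\left(-49\right) \left(-50\right)\right) 82 = 16 \cdot 2450 \cdot 82 = 39200 \cdot 82 = 3214400$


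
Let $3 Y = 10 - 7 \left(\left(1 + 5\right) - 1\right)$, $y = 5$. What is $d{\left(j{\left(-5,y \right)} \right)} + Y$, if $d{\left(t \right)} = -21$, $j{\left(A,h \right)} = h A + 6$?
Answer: $- \frac{88}{3} \approx -29.333$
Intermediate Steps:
$j{\left(A,h \right)} = 6 + A h$ ($j{\left(A,h \right)} = A h + 6 = 6 + A h$)
$Y = - \frac{25}{3}$ ($Y = \frac{10 - 7 \left(\left(1 + 5\right) - 1\right)}{3} = \frac{10 - 7 \left(6 - 1\right)}{3} = \frac{10 - 35}{3} = \frac{1}{3} \left(-25\right) = - \frac{25}{3} \approx -8.3333$)
$d{\left(j{\left(-5,y \right)} \right)} + Y = -21 - \frac{25}{3} = - \frac{88}{3}$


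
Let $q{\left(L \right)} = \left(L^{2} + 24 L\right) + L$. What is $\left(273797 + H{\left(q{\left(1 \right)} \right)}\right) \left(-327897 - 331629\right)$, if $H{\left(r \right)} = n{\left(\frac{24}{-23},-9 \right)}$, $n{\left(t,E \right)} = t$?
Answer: $- \frac{4153237696482}{23} \approx -1.8058 \cdot 10^{11}$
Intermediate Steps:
$q{\left(L \right)} = L^{2} + 25 L$
$H{\left(r \right)} = - \frac{24}{23}$ ($H{\left(r \right)} = \frac{24}{-23} = 24 \left(- \frac{1}{23}\right) = - \frac{24}{23}$)
$\left(273797 + H{\left(q{\left(1 \right)} \right)}\right) \left(-327897 - 331629\right) = \left(273797 - \frac{24}{23}\right) \left(-327897 - 331629\right) = \frac{6297307}{23} \left(-659526\right) = - \frac{4153237696482}{23}$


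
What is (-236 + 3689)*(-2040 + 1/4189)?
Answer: -29507815227/4189 ≈ -7.0441e+6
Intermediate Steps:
(-236 + 3689)*(-2040 + 1/4189) = 3453*(-2040 + 1/4189) = 3453*(-8545559/4189) = -29507815227/4189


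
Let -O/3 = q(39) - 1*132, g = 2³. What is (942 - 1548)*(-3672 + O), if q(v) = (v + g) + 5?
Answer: 2079792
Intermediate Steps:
g = 8
q(v) = 13 + v (q(v) = (v + 8) + 5 = (8 + v) + 5 = 13 + v)
O = 240 (O = -3*((13 + 39) - 1*132) = -3*(52 - 132) = -3*(-80) = 240)
(942 - 1548)*(-3672 + O) = (942 - 1548)*(-3672 + 240) = -606*(-3432) = 2079792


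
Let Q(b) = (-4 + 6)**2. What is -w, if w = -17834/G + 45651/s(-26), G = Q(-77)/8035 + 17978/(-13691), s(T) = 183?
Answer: -60935633915906/4404153213 ≈ -13836.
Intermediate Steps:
Q(b) = 4 (Q(b) = 2**2 = 4)
G = -144398466/110007185 (G = 4/8035 + 17978/(-13691) = 4*(1/8035) + 17978*(-1/13691) = 4/8035 - 17978/13691 = -144398466/110007185 ≈ -1.3126)
w = 60935633915906/4404153213 (w = -17834/(-144398466/110007185) + 45651/183 = -17834*(-110007185/144398466) + 45651*(1/183) = 980934068645/72199233 + 15217/61 = 60935633915906/4404153213 ≈ 13836.)
-w = -1*60935633915906/4404153213 = -60935633915906/4404153213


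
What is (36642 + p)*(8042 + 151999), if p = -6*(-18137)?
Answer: 23280204024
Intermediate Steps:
p = 108822
(36642 + p)*(8042 + 151999) = (36642 + 108822)*(8042 + 151999) = 145464*160041 = 23280204024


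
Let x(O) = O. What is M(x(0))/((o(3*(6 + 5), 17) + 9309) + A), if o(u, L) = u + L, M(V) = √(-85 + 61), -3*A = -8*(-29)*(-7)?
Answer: 6*I*√6/29701 ≈ 0.00049483*I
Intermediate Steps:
A = 1624/3 (A = -(-8*(-29))*(-7)/3 = -232*(-7)/3 = -⅓*(-1624) = 1624/3 ≈ 541.33)
M(V) = 2*I*√6 (M(V) = √(-24) = 2*I*√6)
o(u, L) = L + u
M(x(0))/((o(3*(6 + 5), 17) + 9309) + A) = (2*I*√6)/(((17 + 3*(6 + 5)) + 9309) + 1624/3) = (2*I*√6)/(((17 + 3*11) + 9309) + 1624/3) = (2*I*√6)/(((17 + 33) + 9309) + 1624/3) = (2*I*√6)/((50 + 9309) + 1624/3) = (2*I*√6)/(9359 + 1624/3) = (2*I*√6)/(29701/3) = (2*I*√6)*(3/29701) = 6*I*√6/29701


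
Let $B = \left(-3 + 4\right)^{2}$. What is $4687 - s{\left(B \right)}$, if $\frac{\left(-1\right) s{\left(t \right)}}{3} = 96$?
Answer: $4975$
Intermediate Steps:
$B = 1$ ($B = 1^{2} = 1$)
$s{\left(t \right)} = -288$ ($s{\left(t \right)} = \left(-3\right) 96 = -288$)
$4687 - s{\left(B \right)} = 4687 - -288 = 4687 + 288 = 4975$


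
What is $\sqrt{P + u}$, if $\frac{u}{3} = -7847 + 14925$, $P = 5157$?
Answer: $\sqrt{26391} \approx 162.45$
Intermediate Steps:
$u = 21234$ ($u = 3 \left(-7847 + 14925\right) = 3 \cdot 7078 = 21234$)
$\sqrt{P + u} = \sqrt{5157 + 21234} = \sqrt{26391}$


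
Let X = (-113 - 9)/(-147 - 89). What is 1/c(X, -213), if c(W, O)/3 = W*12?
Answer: 59/1098 ≈ 0.053734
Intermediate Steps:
X = 61/118 (X = -122/(-236) = -122*(-1/236) = 61/118 ≈ 0.51695)
c(W, O) = 36*W (c(W, O) = 3*(W*12) = 3*(12*W) = 36*W)
1/c(X, -213) = 1/(36*(61/118)) = 1/(1098/59) = 59/1098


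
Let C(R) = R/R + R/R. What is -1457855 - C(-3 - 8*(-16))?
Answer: -1457857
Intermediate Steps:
C(R) = 2 (C(R) = 1 + 1 = 2)
-1457855 - C(-3 - 8*(-16)) = -1457855 - 1*2 = -1457855 - 2 = -1457857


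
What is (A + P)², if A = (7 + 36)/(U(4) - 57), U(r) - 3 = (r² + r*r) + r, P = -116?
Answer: 4541161/324 ≈ 14016.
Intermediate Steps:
U(r) = 3 + r + 2*r² (U(r) = 3 + ((r² + r*r) + r) = 3 + ((r² + r²) + r) = 3 + (2*r² + r) = 3 + (r + 2*r²) = 3 + r + 2*r²)
A = -43/18 (A = (7 + 36)/((3 + 4 + 2*4²) - 57) = 43/((3 + 4 + 2*16) - 57) = 43/((3 + 4 + 32) - 57) = 43/(39 - 57) = 43/(-18) = 43*(-1/18) = -43/18 ≈ -2.3889)
(A + P)² = (-43/18 - 116)² = (-2131/18)² = 4541161/324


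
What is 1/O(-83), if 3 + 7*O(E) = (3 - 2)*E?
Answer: -7/86 ≈ -0.081395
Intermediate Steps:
O(E) = -3/7 + E/7 (O(E) = -3/7 + ((3 - 2)*E)/7 = -3/7 + (1*E)/7 = -3/7 + E/7)
1/O(-83) = 1/(-3/7 + (⅐)*(-83)) = 1/(-3/7 - 83/7) = 1/(-86/7) = -7/86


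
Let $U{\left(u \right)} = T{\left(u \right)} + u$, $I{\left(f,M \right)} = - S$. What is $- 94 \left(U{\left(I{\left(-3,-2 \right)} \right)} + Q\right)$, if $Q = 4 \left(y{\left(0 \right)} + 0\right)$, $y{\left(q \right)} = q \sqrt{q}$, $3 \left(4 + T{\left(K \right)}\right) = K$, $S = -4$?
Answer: $- \frac{376}{3} \approx -125.33$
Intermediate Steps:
$T{\left(K \right)} = -4 + \frac{K}{3}$
$y{\left(q \right)} = q^{\frac{3}{2}}$
$I{\left(f,M \right)} = 4$ ($I{\left(f,M \right)} = \left(-1\right) \left(-4\right) = 4$)
$U{\left(u \right)} = -4 + \frac{4 u}{3}$ ($U{\left(u \right)} = \left(-4 + \frac{u}{3}\right) + u = -4 + \frac{4 u}{3}$)
$Q = 0$ ($Q = 4 \left(0^{\frac{3}{2}} + 0\right) = 4 \left(0 + 0\right) = 4 \cdot 0 = 0$)
$- 94 \left(U{\left(I{\left(-3,-2 \right)} \right)} + Q\right) = - 94 \left(\left(-4 + \frac{4}{3} \cdot 4\right) + 0\right) = - 94 \left(\left(-4 + \frac{16}{3}\right) + 0\right) = - 94 \left(\frac{4}{3} + 0\right) = \left(-94\right) \frac{4}{3} = - \frac{376}{3}$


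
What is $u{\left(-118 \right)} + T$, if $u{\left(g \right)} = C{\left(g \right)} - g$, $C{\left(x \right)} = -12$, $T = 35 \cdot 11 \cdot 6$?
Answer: $2416$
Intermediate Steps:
$T = 2310$ ($T = 385 \cdot 6 = 2310$)
$u{\left(g \right)} = -12 - g$
$u{\left(-118 \right)} + T = \left(-12 - -118\right) + 2310 = \left(-12 + 118\right) + 2310 = 106 + 2310 = 2416$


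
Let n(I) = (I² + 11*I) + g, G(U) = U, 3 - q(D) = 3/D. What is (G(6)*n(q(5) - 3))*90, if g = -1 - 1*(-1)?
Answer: -16848/5 ≈ -3369.6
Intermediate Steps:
q(D) = 3 - 3/D
g = 0 (g = -1 + 1 = 0)
n(I) = I² + 11*I (n(I) = (I² + 11*I) + 0 = I² + 11*I)
(G(6)*n(q(5) - 3))*90 = (6*(((3 - 3/5) - 3)*(11 + ((3 - 3/5) - 3))))*90 = (6*(((3 - 3*⅕) - 3)*(11 + ((3 - 3*⅕) - 3))))*90 = (6*(((3 - ⅗) - 3)*(11 + ((3 - ⅗) - 3))))*90 = (6*((12/5 - 3)*(11 + (12/5 - 3))))*90 = (6*(-3*(11 - ⅗)/5))*90 = (6*(-⅗*52/5))*90 = (6*(-156/25))*90 = -936/25*90 = -16848/5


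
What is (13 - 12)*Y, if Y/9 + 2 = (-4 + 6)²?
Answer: 18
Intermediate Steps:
Y = 18 (Y = -18 + 9*(-4 + 6)² = -18 + 9*2² = -18 + 9*4 = -18 + 36 = 18)
(13 - 12)*Y = (13 - 12)*18 = 1*18 = 18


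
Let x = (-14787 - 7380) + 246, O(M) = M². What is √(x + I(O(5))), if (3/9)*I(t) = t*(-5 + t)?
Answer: 3*I*√2269 ≈ 142.9*I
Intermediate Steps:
I(t) = 3*t*(-5 + t) (I(t) = 3*(t*(-5 + t)) = 3*t*(-5 + t))
x = -21921 (x = -22167 + 246 = -21921)
√(x + I(O(5))) = √(-21921 + 3*5²*(-5 + 5²)) = √(-21921 + 3*25*(-5 + 25)) = √(-21921 + 3*25*20) = √(-21921 + 1500) = √(-20421) = 3*I*√2269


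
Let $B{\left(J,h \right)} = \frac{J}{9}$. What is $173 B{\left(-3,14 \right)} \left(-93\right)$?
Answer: $5363$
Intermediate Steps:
$B{\left(J,h \right)} = \frac{J}{9}$ ($B{\left(J,h \right)} = J \frac{1}{9} = \frac{J}{9}$)
$173 B{\left(-3,14 \right)} \left(-93\right) = 173 \cdot \frac{1}{9} \left(-3\right) \left(-93\right) = 173 \left(- \frac{1}{3}\right) \left(-93\right) = \left(- \frac{173}{3}\right) \left(-93\right) = 5363$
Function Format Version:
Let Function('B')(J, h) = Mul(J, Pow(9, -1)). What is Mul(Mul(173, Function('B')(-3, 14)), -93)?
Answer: 5363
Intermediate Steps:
Function('B')(J, h) = Mul(Rational(1, 9), J) (Function('B')(J, h) = Mul(J, Rational(1, 9)) = Mul(Rational(1, 9), J))
Mul(Mul(173, Function('B')(-3, 14)), -93) = Mul(Mul(173, Mul(Rational(1, 9), -3)), -93) = Mul(Mul(173, Rational(-1, 3)), -93) = Mul(Rational(-173, 3), -93) = 5363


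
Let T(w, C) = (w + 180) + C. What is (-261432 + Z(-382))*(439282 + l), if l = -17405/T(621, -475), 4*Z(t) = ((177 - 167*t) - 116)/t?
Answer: -57208391553126177/498128 ≈ -1.1485e+11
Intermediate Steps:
T(w, C) = 180 + C + w (T(w, C) = (180 + w) + C = 180 + C + w)
Z(t) = (61 - 167*t)/(4*t) (Z(t) = (((177 - 167*t) - 116)/t)/4 = ((61 - 167*t)/t)/4 = (61 - 167*t)/(4*t))
l = -17405/326 (l = -17405/(180 - 475 + 621) = -17405/326 ≈ -53.390)
(-261432 + Z(-382))*(439282 + l) = (-261432 + (¼)*(61 - 167*(-382))/(-382))*(439282 - 17405/326) = (-261432 + (¼)*(-1/382)*(61 + 63794))*(143188527/326) = (-261432 + (¼)*(-1/382)*63855)*(143188527/326) = (-261432 - 63855/1528)*(143188527/326) = -399531951/1528*143188527/326 = -57208391553126177/498128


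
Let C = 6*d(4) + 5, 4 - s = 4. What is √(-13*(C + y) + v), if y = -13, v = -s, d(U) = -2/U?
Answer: √143 ≈ 11.958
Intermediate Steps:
s = 0 (s = 4 - 1*4 = 4 - 4 = 0)
v = 0 (v = -1*0 = 0)
C = 2 (C = 6*(-2/4) + 5 = 6*(-2*¼) + 5 = 6*(-½) + 5 = -3 + 5 = 2)
√(-13*(C + y) + v) = √(-13*(2 - 13) + 0) = √(-13*(-11) + 0) = √(143 + 0) = √143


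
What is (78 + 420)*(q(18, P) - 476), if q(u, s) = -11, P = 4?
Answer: -242526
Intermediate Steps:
(78 + 420)*(q(18, P) - 476) = (78 + 420)*(-11 - 476) = 498*(-487) = -242526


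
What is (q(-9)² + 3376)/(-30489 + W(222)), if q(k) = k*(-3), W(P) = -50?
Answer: -4105/30539 ≈ -0.13442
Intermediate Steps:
q(k) = -3*k
(q(-9)² + 3376)/(-30489 + W(222)) = ((-3*(-9))² + 3376)/(-30489 - 50) = (27² + 3376)/(-30539) = (729 + 3376)*(-1/30539) = 4105*(-1/30539) = -4105/30539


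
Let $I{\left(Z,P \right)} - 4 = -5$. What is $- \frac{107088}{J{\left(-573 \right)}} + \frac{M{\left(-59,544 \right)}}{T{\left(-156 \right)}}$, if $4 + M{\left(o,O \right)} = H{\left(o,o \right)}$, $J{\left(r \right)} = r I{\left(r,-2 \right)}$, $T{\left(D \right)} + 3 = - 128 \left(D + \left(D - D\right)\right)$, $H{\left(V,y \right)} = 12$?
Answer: $- \frac{712669112}{3813315} \approx -186.89$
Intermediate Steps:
$I{\left(Z,P \right)} = -1$ ($I{\left(Z,P \right)} = 4 - 5 = -1$)
$T{\left(D \right)} = -3 - 128 D$ ($T{\left(D \right)} = -3 - 128 \left(D + \left(D - D\right)\right) = -3 - 128 \left(D + 0\right) = -3 - 128 D$)
$J{\left(r \right)} = - r$ ($J{\left(r \right)} = r \left(-1\right) = - r$)
$M{\left(o,O \right)} = 8$ ($M{\left(o,O \right)} = -4 + 12 = 8$)
$- \frac{107088}{J{\left(-573 \right)}} + \frac{M{\left(-59,544 \right)}}{T{\left(-156 \right)}} = - \frac{107088}{\left(-1\right) \left(-573\right)} + \frac{8}{-3 - -19968} = - \frac{107088}{573} + \frac{8}{-3 + 19968} = \left(-107088\right) \frac{1}{573} + \frac{8}{19965} = - \frac{35696}{191} + 8 \cdot \frac{1}{19965} = - \frac{35696}{191} + \frac{8}{19965} = - \frac{712669112}{3813315}$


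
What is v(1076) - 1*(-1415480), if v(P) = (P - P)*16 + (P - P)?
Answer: 1415480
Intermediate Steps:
v(P) = 0 (v(P) = 0*16 + 0 = 0 + 0 = 0)
v(1076) - 1*(-1415480) = 0 - 1*(-1415480) = 0 + 1415480 = 1415480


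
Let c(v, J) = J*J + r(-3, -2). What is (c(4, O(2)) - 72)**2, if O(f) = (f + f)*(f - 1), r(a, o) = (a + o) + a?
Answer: 4096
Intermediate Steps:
r(a, o) = o + 2*a
O(f) = 2*f*(-1 + f) (O(f) = (2*f)*(-1 + f) = 2*f*(-1 + f))
c(v, J) = -8 + J**2 (c(v, J) = J*J + (-2 + 2*(-3)) = J**2 + (-2 - 6) = J**2 - 8 = -8 + J**2)
(c(4, O(2)) - 72)**2 = ((-8 + (2*2*(-1 + 2))**2) - 72)**2 = ((-8 + (2*2*1)**2) - 72)**2 = ((-8 + 4**2) - 72)**2 = ((-8 + 16) - 72)**2 = (8 - 72)**2 = (-64)**2 = 4096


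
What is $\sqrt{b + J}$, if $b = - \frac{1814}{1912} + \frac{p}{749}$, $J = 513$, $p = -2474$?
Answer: $\frac{\sqrt{65211216361935}}{358022} \approx 22.555$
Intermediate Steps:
$b = - \frac{3044487}{716044}$ ($b = - \frac{1814}{1912} - \frac{2474}{749} = \left(-1814\right) \frac{1}{1912} - \frac{2474}{749} = - \frac{907}{956} - \frac{2474}{749} = - \frac{3044487}{716044} \approx -4.2518$)
$\sqrt{b + J} = \sqrt{- \frac{3044487}{716044} + 513} = \sqrt{\frac{364286085}{716044}} = \frac{\sqrt{65211216361935}}{358022}$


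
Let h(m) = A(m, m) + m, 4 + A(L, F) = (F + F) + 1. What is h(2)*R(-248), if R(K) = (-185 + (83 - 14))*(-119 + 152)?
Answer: -11484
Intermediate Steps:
A(L, F) = -3 + 2*F (A(L, F) = -4 + ((F + F) + 1) = -4 + (2*F + 1) = -4 + (1 + 2*F) = -3 + 2*F)
R(K) = -3828 (R(K) = (-185 + 69)*33 = -116*33 = -3828)
h(m) = -3 + 3*m (h(m) = (-3 + 2*m) + m = -3 + 3*m)
h(2)*R(-248) = (-3 + 3*2)*(-3828) = (-3 + 6)*(-3828) = 3*(-3828) = -11484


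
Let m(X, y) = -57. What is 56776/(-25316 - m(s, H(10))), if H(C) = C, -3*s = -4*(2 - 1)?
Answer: -56776/25259 ≈ -2.2478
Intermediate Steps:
s = 4/3 (s = -(-4)*(2 - 1)/3 = -(-4)/3 = -1/3*(-4) = 4/3 ≈ 1.3333)
56776/(-25316 - m(s, H(10))) = 56776/(-25316 - 1*(-57)) = 56776/(-25316 + 57) = 56776/(-25259) = 56776*(-1/25259) = -56776/25259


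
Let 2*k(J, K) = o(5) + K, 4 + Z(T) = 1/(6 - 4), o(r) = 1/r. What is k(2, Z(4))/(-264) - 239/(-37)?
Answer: 38277/5920 ≈ 6.4657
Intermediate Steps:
Z(T) = -7/2 (Z(T) = -4 + 1/(6 - 4) = -4 + 1/2 = -4 + ½ = -7/2)
k(J, K) = ⅒ + K/2 (k(J, K) = (1/5 + K)/2 = (⅕ + K)/2 = ⅒ + K/2)
k(2, Z(4))/(-264) - 239/(-37) = (⅒ + (½)*(-7/2))/(-264) - 239/(-37) = (⅒ - 7/4)*(-1/264) - 239*(-1/37) = -33/20*(-1/264) + 239/37 = 1/160 + 239/37 = 38277/5920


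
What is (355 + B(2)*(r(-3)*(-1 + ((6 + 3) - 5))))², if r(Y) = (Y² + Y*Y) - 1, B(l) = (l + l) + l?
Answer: 436921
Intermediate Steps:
B(l) = 3*l (B(l) = 2*l + l = 3*l)
r(Y) = -1 + 2*Y² (r(Y) = (Y² + Y²) - 1 = 2*Y² - 1 = -1 + 2*Y²)
(355 + B(2)*(r(-3)*(-1 + ((6 + 3) - 5))))² = (355 + (3*2)*((-1 + 2*(-3)²)*(-1 + ((6 + 3) - 5))))² = (355 + 6*((-1 + 2*9)*(-1 + (9 - 5))))² = (355 + 6*((-1 + 18)*(-1 + 4)))² = (355 + 6*(17*3))² = (355 + 6*51)² = (355 + 306)² = 661² = 436921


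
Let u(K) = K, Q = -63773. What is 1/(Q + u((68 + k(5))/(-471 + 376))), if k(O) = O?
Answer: -95/6058508 ≈ -1.5680e-5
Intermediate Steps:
1/(Q + u((68 + k(5))/(-471 + 376))) = 1/(-63773 + (68 + 5)/(-471 + 376)) = 1/(-63773 + 73/(-95)) = 1/(-63773 + 73*(-1/95)) = 1/(-63773 - 73/95) = 1/(-6058508/95) = -95/6058508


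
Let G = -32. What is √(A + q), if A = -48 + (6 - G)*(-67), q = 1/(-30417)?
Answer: I*√2399952978483/30417 ≈ 50.931*I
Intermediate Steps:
q = -1/30417 ≈ -3.2876e-5
A = -2594 (A = -48 + (6 - 1*(-32))*(-67) = -48 + (6 + 32)*(-67) = -48 + 38*(-67) = -48 - 2546 = -2594)
√(A + q) = √(-2594 - 1/30417) = √(-78901699/30417) = I*√2399952978483/30417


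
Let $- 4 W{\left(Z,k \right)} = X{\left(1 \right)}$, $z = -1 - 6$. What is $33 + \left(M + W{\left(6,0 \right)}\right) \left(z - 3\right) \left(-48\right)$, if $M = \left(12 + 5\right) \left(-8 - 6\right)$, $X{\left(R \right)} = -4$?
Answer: $-113727$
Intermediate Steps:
$z = -7$ ($z = -1 - 6 = -7$)
$W{\left(Z,k \right)} = 1$ ($W{\left(Z,k \right)} = \left(- \frac{1}{4}\right) \left(-4\right) = 1$)
$M = -238$ ($M = 17 \left(-14\right) = -238$)
$33 + \left(M + W{\left(6,0 \right)}\right) \left(z - 3\right) \left(-48\right) = 33 + \left(-238 + 1\right) \left(-7 - 3\right) \left(-48\right) = 33 + \left(-237\right) \left(-10\right) \left(-48\right) = 33 + 2370 \left(-48\right) = 33 - 113760 = -113727$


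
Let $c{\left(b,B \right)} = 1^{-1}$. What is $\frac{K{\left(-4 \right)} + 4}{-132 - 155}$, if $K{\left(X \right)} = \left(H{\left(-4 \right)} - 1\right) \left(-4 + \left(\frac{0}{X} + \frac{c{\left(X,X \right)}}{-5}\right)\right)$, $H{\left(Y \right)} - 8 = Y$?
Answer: $\frac{43}{1435} \approx 0.029965$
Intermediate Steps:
$c{\left(b,B \right)} = 1$
$H{\left(Y \right)} = 8 + Y$
$K{\left(X \right)} = - \frac{63}{5}$ ($K{\left(X \right)} = \left(\left(8 - 4\right) - 1\right) \left(-4 + \left(\frac{0}{X} + 1 \frac{1}{-5}\right)\right) = \left(4 - 1\right) \left(-4 + \left(0 + 1 \left(- \frac{1}{5}\right)\right)\right) = 3 \left(-4 + \left(0 - \frac{1}{5}\right)\right) = 3 \left(-4 - \frac{1}{5}\right) = 3 \left(- \frac{21}{5}\right) = - \frac{63}{5}$)
$\frac{K{\left(-4 \right)} + 4}{-132 - 155} = \frac{- \frac{63}{5} + 4}{-132 - 155} = \frac{1}{-287} \left(- \frac{43}{5}\right) = \left(- \frac{1}{287}\right) \left(- \frac{43}{5}\right) = \frac{43}{1435}$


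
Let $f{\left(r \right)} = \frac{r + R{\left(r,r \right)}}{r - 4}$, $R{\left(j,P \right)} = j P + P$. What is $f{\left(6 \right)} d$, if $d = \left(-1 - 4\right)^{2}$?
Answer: $600$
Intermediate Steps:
$R{\left(j,P \right)} = P + P j$ ($R{\left(j,P \right)} = P j + P = P + P j$)
$d = 25$ ($d = \left(-5\right)^{2} = 25$)
$f{\left(r \right)} = \frac{r + r \left(1 + r\right)}{-4 + r}$ ($f{\left(r \right)} = \frac{r + r \left(1 + r\right)}{r - 4} = \frac{r + r \left(1 + r\right)}{-4 + r}$)
$f{\left(6 \right)} d = \frac{6 \left(2 + 6\right)}{-4 + 6} \cdot 25 = 6 \cdot \frac{1}{2} \cdot 8 \cdot 25 = 24 \cdot 25 = 600$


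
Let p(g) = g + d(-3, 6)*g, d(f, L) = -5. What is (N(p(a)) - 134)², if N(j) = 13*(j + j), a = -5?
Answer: 148996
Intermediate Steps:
p(g) = -4*g (p(g) = g - 5*g = -4*g)
N(j) = 26*j (N(j) = 13*(2*j) = 26*j)
(N(p(a)) - 134)² = (26*(-4*(-5)) - 134)² = (26*20 - 134)² = (520 - 134)² = 386² = 148996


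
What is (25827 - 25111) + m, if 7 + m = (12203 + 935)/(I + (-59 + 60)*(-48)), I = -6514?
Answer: 2319660/3281 ≈ 707.00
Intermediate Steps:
m = -29536/3281 (m = -7 + (12203 + 935)/(-6514 + (-59 + 60)*(-48)) = -7 + 13138/(-6514 + 1*(-48)) = -7 + 13138/(-6514 - 48) = -7 + 13138/(-6562) = -7 + 13138*(-1/6562) = -7 - 6569/3281 = -29536/3281 ≈ -9.0021)
(25827 - 25111) + m = (25827 - 25111) - 29536/3281 = 716 - 29536/3281 = 2319660/3281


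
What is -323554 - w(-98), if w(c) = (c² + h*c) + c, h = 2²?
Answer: -332668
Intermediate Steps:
h = 4
w(c) = c² + 5*c (w(c) = (c² + 4*c) + c = c² + 5*c)
-323554 - w(-98) = -323554 - (-98)*(5 - 98) = -323554 - (-98)*(-93) = -323554 - 1*9114 = -323554 - 9114 = -332668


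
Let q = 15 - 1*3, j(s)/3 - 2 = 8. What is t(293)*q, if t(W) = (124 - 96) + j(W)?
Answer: 696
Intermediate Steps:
j(s) = 30 (j(s) = 6 + 3*8 = 6 + 24 = 30)
q = 12 (q = 15 - 3 = 12)
t(W) = 58 (t(W) = (124 - 96) + 30 = 28 + 30 = 58)
t(293)*q = 58*12 = 696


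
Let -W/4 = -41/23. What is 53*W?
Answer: 8692/23 ≈ 377.91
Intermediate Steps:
W = 164/23 (W = -(-164)/23 = -4*(-41/23) = 164/23 ≈ 7.1304)
53*W = 53*(164/23) = 8692/23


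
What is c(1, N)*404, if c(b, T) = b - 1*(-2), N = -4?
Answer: 1212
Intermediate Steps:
c(b, T) = 2 + b (c(b, T) = b + 2 = 2 + b)
c(1, N)*404 = (2 + 1)*404 = 3*404 = 1212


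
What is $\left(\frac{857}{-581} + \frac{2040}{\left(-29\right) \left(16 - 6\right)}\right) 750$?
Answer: $- \frac{107532750}{16849} \approx -6382.1$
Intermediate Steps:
$\left(\frac{857}{-581} + \frac{2040}{\left(-29\right) \left(16 - 6\right)}\right) 750 = \left(857 \left(- \frac{1}{581}\right) + \frac{2040}{\left(-29\right) 10}\right) 750 = \left(- \frac{857}{581} + \frac{2040}{-290}\right) 750 = \left(- \frac{857}{581} + 2040 \left(- \frac{1}{290}\right)\right) 750 = \left(- \frac{857}{581} - \frac{204}{29}\right) 750 = \left(- \frac{143377}{16849}\right) 750 = - \frac{107532750}{16849}$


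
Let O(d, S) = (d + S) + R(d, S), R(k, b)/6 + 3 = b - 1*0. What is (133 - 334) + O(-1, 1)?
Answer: -213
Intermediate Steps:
R(k, b) = -18 + 6*b (R(k, b) = -18 + 6*(b - 1*0) = -18 + 6*(b + 0) = -18 + 6*b)
O(d, S) = -18 + d + 7*S (O(d, S) = (d + S) + (-18 + 6*S) = (S + d) + (-18 + 6*S) = -18 + d + 7*S)
(133 - 334) + O(-1, 1) = (133 - 334) + (-18 - 1 + 7*1) = -201 + (-18 - 1 + 7) = -201 - 12 = -213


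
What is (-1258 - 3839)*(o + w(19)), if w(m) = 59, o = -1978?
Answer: 9781143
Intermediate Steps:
(-1258 - 3839)*(o + w(19)) = (-1258 - 3839)*(-1978 + 59) = -5097*(-1919) = 9781143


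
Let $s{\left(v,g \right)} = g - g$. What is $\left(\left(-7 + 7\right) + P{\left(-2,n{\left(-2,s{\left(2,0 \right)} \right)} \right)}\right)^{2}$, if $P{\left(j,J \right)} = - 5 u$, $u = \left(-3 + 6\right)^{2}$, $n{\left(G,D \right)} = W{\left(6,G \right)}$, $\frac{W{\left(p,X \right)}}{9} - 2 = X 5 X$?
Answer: $2025$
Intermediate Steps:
$s{\left(v,g \right)} = 0$
$W{\left(p,X \right)} = 18 + 45 X^{2}$ ($W{\left(p,X \right)} = 18 + 9 X 5 X = 18 + 9 \cdot 5 X X = 18 + 9 \cdot 5 X^{2} = 18 + 45 X^{2}$)
$n{\left(G,D \right)} = 18 + 45 G^{2}$
$u = 9$ ($u = 3^{2} = 9$)
$P{\left(j,J \right)} = -45$ ($P{\left(j,J \right)} = \left(-5\right) 9 = -45$)
$\left(\left(-7 + 7\right) + P{\left(-2,n{\left(-2,s{\left(2,0 \right)} \right)} \right)}\right)^{2} = \left(\left(-7 + 7\right) - 45\right)^{2} = \left(0 - 45\right)^{2} = \left(-45\right)^{2} = 2025$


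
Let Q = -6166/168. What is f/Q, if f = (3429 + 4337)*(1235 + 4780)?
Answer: -3923849160/3083 ≈ -1.2727e+6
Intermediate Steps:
Q = -3083/84 (Q = -6166*1/168 = -3083/84 ≈ -36.702)
f = 46712490 (f = 7766*6015 = 46712490)
f/Q = 46712490/(-3083/84) = 46712490*(-84/3083) = -3923849160/3083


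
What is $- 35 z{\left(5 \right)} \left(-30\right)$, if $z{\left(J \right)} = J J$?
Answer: $26250$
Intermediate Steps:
$z{\left(J \right)} = J^{2}$
$- 35 z{\left(5 \right)} \left(-30\right) = - 35 \cdot 5^{2} \left(-30\right) = \left(-35\right) 25 \left(-30\right) = \left(-875\right) \left(-30\right) = 26250$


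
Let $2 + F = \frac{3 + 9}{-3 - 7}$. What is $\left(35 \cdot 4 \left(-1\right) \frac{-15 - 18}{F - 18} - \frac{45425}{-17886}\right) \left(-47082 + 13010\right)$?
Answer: $\frac{3478338502900}{473979} \approx 7.3386 \cdot 10^{6}$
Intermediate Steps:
$F = - \frac{16}{5}$ ($F = -2 + \frac{3 + 9}{-3 - 7} = -2 + \frac{12}{-10} = -2 + 12 \left(- \frac{1}{10}\right) = -2 - \frac{6}{5} = - \frac{16}{5} \approx -3.2$)
$\left(35 \cdot 4 \left(-1\right) \frac{-15 - 18}{F - 18} - \frac{45425}{-17886}\right) \left(-47082 + 13010\right) = \left(35 \cdot 4 \left(-1\right) \frac{-15 - 18}{- \frac{16}{5} - 18} - \frac{45425}{-17886}\right) \left(-47082 + 13010\right) = \left(35 \left(-4\right) \left(- \frac{33}{- \frac{106}{5}}\right) - - \frac{45425}{17886}\right) \left(-34072\right) = \left(- 140 \left(\left(-33\right) \left(- \frac{5}{106}\right)\right) + \frac{45425}{17886}\right) \left(-34072\right) = \left(\left(-140\right) \frac{165}{106} + \frac{45425}{17886}\right) \left(-34072\right) = \left(- \frac{11550}{53} + \frac{45425}{17886}\right) \left(-34072\right) = \left(- \frac{204175775}{947958}\right) \left(-34072\right) = \frac{3478338502900}{473979}$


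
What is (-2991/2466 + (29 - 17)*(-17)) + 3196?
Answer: 2458427/822 ≈ 2990.8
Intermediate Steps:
(-2991/2466 + (29 - 17)*(-17)) + 3196 = (-2991*1/2466 + 12*(-17)) + 3196 = (-997/822 - 204) + 3196 = -168685/822 + 3196 = 2458427/822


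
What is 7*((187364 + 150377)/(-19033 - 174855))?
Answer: -2364187/193888 ≈ -12.194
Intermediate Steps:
7*((187364 + 150377)/(-19033 - 174855)) = 7*(337741/(-193888)) = 7*(337741*(-1/193888)) = 7*(-337741/193888) = -2364187/193888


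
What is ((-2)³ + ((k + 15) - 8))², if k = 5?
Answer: 16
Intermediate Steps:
((-2)³ + ((k + 15) - 8))² = ((-2)³ + ((5 + 15) - 8))² = (-8 + (20 - 8))² = (-8 + 12)² = 4² = 16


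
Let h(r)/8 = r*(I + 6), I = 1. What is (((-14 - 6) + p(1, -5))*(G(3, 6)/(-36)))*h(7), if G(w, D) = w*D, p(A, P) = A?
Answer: 3724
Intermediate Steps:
G(w, D) = D*w
h(r) = 56*r (h(r) = 8*(r*(1 + 6)) = 8*(r*7) = 8*(7*r) = 56*r)
(((-14 - 6) + p(1, -5))*(G(3, 6)/(-36)))*h(7) = (((-14 - 6) + 1)*((6*3)/(-36)))*(56*7) = ((-20 + 1)*(18*(-1/36)))*392 = -19*(-½)*392 = (19/2)*392 = 3724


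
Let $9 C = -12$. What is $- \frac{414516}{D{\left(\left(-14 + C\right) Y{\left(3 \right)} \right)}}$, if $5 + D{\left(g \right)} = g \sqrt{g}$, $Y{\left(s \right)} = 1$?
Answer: $\frac{55959660}{98011} - \frac{57203208 i \sqrt{138}}{98011} \approx 570.95 - 6856.2 i$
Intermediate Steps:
$C = - \frac{4}{3}$ ($C = \frac{1}{9} \left(-12\right) = - \frac{4}{3} \approx -1.3333$)
$D{\left(g \right)} = -5 + g^{\frac{3}{2}}$ ($D{\left(g \right)} = -5 + g \sqrt{g} = -5 + g^{\frac{3}{2}}$)
$- \frac{414516}{D{\left(\left(-14 + C\right) Y{\left(3 \right)} \right)}} = - \frac{414516}{-5 + \left(\left(-14 - \frac{4}{3}\right) 1\right)^{\frac{3}{2}}} = - \frac{414516}{-5 + \left(\left(- \frac{46}{3}\right) 1\right)^{\frac{3}{2}}} = - \frac{414516}{-5 + \left(- \frac{46}{3}\right)^{\frac{3}{2}}} = - \frac{414516}{-5 - \frac{46 i \sqrt{138}}{9}}$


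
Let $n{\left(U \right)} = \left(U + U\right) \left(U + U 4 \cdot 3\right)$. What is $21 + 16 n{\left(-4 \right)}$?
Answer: $6677$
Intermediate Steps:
$n{\left(U \right)} = 26 U^{2}$ ($n{\left(U \right)} = 2 U \left(U + 4 U 3\right) = 2 U \left(U + 12 U\right) = 2 U 13 U = 26 U^{2}$)
$21 + 16 n{\left(-4 \right)} = 21 + 16 \cdot 26 \left(-4\right)^{2} = 21 + 16 \cdot 26 \cdot 16 = 21 + 16 \cdot 416 = 21 + 6656 = 6677$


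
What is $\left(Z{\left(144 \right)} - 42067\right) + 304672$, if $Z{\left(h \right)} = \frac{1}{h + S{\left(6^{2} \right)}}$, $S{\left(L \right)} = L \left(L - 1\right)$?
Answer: $\frac{368697421}{1404} \approx 2.6261 \cdot 10^{5}$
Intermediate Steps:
$S{\left(L \right)} = L \left(-1 + L\right)$
$Z{\left(h \right)} = \frac{1}{1260 + h}$ ($Z{\left(h \right)} = \frac{1}{h + 6^{2} \left(-1 + 6^{2}\right)} = \frac{1}{h + 36 \left(-1 + 36\right)} = \frac{1}{h + 36 \cdot 35} = \frac{1}{h + 1260} = \frac{1}{1260 + h}$)
$\left(Z{\left(144 \right)} - 42067\right) + 304672 = \left(\frac{1}{1260 + 144} - 42067\right) + 304672 = \left(\frac{1}{1404} - 42067\right) + 304672 = - \frac{59062067}{1404} + 304672 = \frac{368697421}{1404}$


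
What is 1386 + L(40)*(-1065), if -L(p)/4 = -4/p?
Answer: 960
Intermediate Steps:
L(p) = 16/p (L(p) = -(-16)/p = 16/p)
1386 + L(40)*(-1065) = 1386 + (16/40)*(-1065) = 1386 + (16*(1/40))*(-1065) = 1386 + (⅖)*(-1065) = 1386 - 426 = 960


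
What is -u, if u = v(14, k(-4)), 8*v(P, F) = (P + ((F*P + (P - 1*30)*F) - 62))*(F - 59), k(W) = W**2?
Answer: -430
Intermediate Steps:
v(P, F) = (-59 + F)*(-62 + P + F*P + F*(-30 + P))/8 (v(P, F) = ((P + ((F*P + (P - 1*30)*F) - 62))*(F - 59))/8 = ((P + ((F*P + (P - 30)*F) - 62))*(-59 + F))/8 = ((P + ((F*P + (-30 + P)*F) - 62))*(-59 + F))/8 = ((P + ((F*P + F*(-30 + P)) - 62))*(-59 + F))/8 = ((P + (-62 + F*P + F*(-30 + P)))*(-59 + F))/8 = ((-62 + P + F*P + F*(-30 + P))*(-59 + F))/8 = ((-59 + F)*(-62 + P + F*P + F*(-30 + P)))/8 = (-59 + F)*(-62 + P + F*P + F*(-30 + P))/8)
u = 430 (u = 1829/4 - 59/8*14 - 15*((-4)**2)**2/4 + (427/2)*(-4)**2 - 117/8*(-4)**2*14 + (1/4)*14*((-4)**2)**2 = 1829/4 - 413/4 - 15/4*16**2 + (427/2)*16 - 117/8*16*14 + (1/4)*14*16**2 = 1829/4 - 413/4 - 15/4*256 + 3416 - 3276 + (1/4)*14*256 = 1829/4 - 413/4 - 960 + 3416 - 3276 + 896 = 430)
-u = -1*430 = -430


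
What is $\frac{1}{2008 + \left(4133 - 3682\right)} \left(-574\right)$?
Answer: $- \frac{574}{2459} \approx -0.23343$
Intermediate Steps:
$\frac{1}{2008 + \left(4133 - 3682\right)} \left(-574\right) = \frac{1}{2008 + 451} \left(-574\right) = \frac{1}{2459} \left(-574\right) = - \frac{574}{2459}$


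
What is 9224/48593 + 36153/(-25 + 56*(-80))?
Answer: -1715228609/218911465 ≈ -7.8353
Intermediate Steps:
9224/48593 + 36153/(-25 + 56*(-80)) = 9224*(1/48593) + 36153/(-25 - 4480) = 9224/48593 + 36153/(-4505) = 9224/48593 + 36153*(-1/4505) = 9224/48593 - 36153/4505 = -1715228609/218911465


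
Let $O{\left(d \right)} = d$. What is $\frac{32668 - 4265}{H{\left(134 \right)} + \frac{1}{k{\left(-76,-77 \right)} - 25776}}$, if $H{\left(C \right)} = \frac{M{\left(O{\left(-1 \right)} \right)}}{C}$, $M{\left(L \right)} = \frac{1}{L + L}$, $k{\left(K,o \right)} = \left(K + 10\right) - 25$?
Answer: $- \frac{196899707468}{26135} \approx -7.5339 \cdot 10^{6}$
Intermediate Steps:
$k{\left(K,o \right)} = -15 + K$ ($k{\left(K,o \right)} = \left(10 + K\right) - 25 = -15 + K$)
$M{\left(L \right)} = \frac{1}{2 L}$
$H{\left(C \right)} = - \frac{1}{2 C}$ ($H{\left(C \right)} = \frac{\frac{1}{2} \frac{1}{-1}}{C} = \frac{\frac{1}{2} \left(-1\right)}{C} = - \frac{1}{2 C}$)
$\frac{32668 - 4265}{H{\left(134 \right)} + \frac{1}{k{\left(-76,-77 \right)} - 25776}} = \frac{32668 - 4265}{- \frac{1}{2 \cdot 134} + \frac{1}{\left(-15 - 76\right) - 25776}} = \frac{28403}{\left(- \frac{1}{2}\right) \frac{1}{134} + \frac{1}{-91 - 25776}} = \frac{28403}{- \frac{1}{268} + \frac{1}{-25867}} = \frac{28403}{- \frac{1}{268} - \frac{1}{25867}} = \frac{28403}{- \frac{26135}{6932356}} = 28403 \left(- \frac{6932356}{26135}\right) = - \frac{196899707468}{26135}$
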